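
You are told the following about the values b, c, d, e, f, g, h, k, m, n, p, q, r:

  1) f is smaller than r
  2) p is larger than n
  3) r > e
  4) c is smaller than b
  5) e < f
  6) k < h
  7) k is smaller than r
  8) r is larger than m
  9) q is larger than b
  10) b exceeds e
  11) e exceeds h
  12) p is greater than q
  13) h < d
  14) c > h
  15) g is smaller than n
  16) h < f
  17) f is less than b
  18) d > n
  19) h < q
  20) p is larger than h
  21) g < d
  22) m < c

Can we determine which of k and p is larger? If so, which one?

The relevant relations are k < h; h < e; e < b; b < q; q < p.
Chaining these gives k < h < e < b < q < p.
So p is larger.

p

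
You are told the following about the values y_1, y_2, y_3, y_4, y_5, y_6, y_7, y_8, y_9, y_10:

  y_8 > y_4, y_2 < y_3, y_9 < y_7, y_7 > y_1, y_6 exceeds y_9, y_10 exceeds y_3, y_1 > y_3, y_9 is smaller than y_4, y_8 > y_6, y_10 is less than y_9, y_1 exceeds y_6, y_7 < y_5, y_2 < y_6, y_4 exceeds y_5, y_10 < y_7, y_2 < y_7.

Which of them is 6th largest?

y_6

Piecing the relations together gives one ordering: y_2 < y_3 < y_10 < y_9 < y_6 < y_1 < y_7 < y_5 < y_4 < y_8.
The 6th largest is y_6.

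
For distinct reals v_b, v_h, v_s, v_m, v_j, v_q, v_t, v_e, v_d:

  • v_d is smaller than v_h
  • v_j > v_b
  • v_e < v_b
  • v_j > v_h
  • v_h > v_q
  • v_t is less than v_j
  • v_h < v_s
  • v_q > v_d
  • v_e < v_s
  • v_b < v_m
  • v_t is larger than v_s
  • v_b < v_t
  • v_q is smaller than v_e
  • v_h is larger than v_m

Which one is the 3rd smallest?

v_e

The consecutive relations fix a unique order: v_d < v_q < v_e < v_b < v_m < v_h < v_s < v_t < v_j.
The 3rd smallest is v_e.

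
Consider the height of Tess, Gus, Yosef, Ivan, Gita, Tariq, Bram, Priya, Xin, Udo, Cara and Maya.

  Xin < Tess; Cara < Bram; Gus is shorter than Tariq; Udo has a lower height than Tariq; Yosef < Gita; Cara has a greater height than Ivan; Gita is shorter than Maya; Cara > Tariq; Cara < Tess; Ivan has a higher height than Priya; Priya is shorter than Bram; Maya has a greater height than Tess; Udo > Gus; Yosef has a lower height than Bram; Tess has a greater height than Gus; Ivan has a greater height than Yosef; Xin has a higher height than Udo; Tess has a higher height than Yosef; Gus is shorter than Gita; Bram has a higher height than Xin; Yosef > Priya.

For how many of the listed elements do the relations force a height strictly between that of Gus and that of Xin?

Chaining upward from Gus reaches: Udo, Tariq, Gita, Cara, Tess, Maya, Bram.
Chaining downward from Xin reaches: Udo.
Strictly between Gus and Xin are those in both lists: Udo — 1 element.

1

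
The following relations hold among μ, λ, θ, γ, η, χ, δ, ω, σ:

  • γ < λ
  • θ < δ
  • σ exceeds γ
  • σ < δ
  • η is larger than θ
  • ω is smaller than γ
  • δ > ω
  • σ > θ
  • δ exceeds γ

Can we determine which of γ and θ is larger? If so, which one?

Following every chain through θ: above θ we get σ, δ, η.
γ is not reached, and no chain runs the other way from γ to θ.
So the given relations leave the order of θ and γ undetermined.

undetermined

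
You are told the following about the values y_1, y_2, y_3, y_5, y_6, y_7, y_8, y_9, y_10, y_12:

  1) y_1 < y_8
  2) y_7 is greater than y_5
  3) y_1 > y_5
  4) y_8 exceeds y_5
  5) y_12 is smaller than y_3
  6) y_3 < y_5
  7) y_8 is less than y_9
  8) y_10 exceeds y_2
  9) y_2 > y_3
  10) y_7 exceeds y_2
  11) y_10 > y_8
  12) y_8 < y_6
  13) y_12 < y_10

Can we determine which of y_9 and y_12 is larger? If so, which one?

Chaining the given relations: y_12 < y_3 < y_5 < y_1 < y_8 < y_9.
So y_9 is larger.

y_9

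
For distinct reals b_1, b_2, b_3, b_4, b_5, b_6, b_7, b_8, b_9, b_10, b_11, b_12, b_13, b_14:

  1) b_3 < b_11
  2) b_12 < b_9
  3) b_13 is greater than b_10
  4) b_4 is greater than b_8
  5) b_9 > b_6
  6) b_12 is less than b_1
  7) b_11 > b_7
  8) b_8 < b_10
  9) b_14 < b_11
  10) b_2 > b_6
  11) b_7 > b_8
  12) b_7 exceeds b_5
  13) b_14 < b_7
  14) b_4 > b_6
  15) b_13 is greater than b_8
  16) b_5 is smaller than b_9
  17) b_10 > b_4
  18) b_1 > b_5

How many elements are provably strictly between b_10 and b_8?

1

Chaining upward from b_8 reaches: b_4, b_7, b_13, b_11.
Chaining downward from b_10 reaches: b_6, b_4.
Strictly between b_8 and b_10 are those in both lists: b_4 — 1 element.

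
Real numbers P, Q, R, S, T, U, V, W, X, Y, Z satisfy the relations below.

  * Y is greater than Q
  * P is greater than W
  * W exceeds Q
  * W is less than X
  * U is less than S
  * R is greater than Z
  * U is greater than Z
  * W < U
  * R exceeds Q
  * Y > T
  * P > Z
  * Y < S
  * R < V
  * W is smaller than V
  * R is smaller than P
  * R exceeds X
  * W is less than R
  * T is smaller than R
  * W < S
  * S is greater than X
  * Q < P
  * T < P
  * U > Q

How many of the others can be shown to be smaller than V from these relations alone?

6

The elements the relations force below V are Q, Z, T, W, X, R — no chain reaches any other.
That is 6.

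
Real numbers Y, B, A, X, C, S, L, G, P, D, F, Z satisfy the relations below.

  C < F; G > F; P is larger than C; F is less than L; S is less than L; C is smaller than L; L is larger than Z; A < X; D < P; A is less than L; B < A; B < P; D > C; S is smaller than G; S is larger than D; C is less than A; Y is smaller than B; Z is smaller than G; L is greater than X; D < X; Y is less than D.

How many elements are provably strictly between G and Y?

Chaining upward from Y reaches: B, D, S, A, X, P, L.
Chaining downward from G reaches: C, F, Z, D, S.
Strictly between Y and G are those in both lists: D, S — 2 elements.

2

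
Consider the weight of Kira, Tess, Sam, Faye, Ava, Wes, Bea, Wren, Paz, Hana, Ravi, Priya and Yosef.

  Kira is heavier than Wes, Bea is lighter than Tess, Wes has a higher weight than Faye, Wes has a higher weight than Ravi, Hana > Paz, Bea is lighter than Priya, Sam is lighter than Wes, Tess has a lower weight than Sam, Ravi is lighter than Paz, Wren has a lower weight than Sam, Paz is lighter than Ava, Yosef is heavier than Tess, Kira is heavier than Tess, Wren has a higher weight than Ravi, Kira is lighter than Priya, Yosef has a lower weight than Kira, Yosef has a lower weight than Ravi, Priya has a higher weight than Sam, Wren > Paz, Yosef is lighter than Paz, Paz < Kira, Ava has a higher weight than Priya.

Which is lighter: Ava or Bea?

Bea

Link the given pairs in sequence: Bea < Tess; Tess < Yosef; Yosef < Ravi; Ravi < Paz; Paz < Wren; Wren < Sam; Sam < Wes; Wes < Kira; Kira < Priya; Priya < Ava.
Together: Bea < Tess < Yosef < Ravi < Paz < Wren < Sam < Wes < Kira < Priya < Ava.
So Bea < Ava; Bea is the lighter of the two.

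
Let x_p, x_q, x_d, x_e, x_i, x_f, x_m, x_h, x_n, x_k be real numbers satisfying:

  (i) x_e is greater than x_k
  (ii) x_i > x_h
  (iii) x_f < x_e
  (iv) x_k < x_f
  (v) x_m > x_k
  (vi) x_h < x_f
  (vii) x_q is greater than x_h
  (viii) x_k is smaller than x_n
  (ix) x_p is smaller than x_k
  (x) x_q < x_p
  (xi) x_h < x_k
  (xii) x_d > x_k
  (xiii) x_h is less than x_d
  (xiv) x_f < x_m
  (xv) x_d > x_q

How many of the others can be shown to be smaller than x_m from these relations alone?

5

The elements the relations force below x_m are x_h, x_q, x_p, x_k, x_f — no chain reaches any other.
That is 5.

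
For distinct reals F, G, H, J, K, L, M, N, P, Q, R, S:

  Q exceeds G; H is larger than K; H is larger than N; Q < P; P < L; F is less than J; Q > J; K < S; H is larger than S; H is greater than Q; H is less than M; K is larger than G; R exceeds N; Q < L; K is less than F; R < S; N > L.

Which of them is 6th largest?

L

Chaining the given pairs: G < K < F < J < Q < P < L < N < R < S < H < M.
Counting 6 from the largest end gives L.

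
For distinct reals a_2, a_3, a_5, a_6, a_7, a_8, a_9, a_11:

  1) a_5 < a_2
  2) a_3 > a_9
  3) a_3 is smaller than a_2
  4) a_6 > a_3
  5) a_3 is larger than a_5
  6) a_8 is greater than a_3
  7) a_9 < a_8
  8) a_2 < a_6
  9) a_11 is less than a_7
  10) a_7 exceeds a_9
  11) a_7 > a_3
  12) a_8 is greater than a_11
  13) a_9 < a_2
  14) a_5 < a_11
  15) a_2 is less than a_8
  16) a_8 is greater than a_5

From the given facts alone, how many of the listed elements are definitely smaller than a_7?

The elements the relations force below a_7 are a_9, a_5, a_3, a_11 — no chain reaches any other.
That is 4.

4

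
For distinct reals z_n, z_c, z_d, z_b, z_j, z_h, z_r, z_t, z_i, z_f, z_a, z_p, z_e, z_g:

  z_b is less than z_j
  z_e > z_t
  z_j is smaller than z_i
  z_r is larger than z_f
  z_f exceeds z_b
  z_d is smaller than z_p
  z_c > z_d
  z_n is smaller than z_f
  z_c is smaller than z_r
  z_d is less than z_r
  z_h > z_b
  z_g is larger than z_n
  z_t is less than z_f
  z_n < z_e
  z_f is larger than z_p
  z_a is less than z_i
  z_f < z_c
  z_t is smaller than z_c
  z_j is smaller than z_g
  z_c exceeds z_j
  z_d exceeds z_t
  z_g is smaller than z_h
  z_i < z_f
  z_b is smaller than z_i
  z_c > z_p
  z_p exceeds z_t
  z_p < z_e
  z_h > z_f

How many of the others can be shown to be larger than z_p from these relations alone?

5

Directly above z_p: z_f, z_c, z_e.
One step further: z_r, z_h (5 so far).
No other element is forced above z_p by the given relations, so the count is 5.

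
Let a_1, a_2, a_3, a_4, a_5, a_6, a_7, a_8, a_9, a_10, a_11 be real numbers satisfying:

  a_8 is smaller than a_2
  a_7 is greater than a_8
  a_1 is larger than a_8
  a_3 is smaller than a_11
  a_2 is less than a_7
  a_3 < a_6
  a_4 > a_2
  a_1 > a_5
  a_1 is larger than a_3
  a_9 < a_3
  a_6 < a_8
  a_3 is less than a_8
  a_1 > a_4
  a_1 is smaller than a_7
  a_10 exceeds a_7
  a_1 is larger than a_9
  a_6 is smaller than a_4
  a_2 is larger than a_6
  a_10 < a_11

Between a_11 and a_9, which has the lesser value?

a_9 < a_3 and a_3 < a_8 give a_9 < a_8.
Then a_8 < a_2 extends the chain to a_2.
With a_2 < a_4: a_9 < a_3 < a_8 < a_2 < a_4.
Then a_4 < a_1 extends the chain to a_1.
Then a_1 < a_7 extends the chain to a_7.
With a_7 < a_10: a_9 < a_3 < a_8 < a_2 < a_4 < a_1 < a_7 < a_10.
With a_10 < a_11: a_9 < a_3 < a_8 < a_2 < a_4 < a_1 < a_7 < a_10 < a_11.
So a_9 < a_11; a_9 is the smaller of the two.

a_9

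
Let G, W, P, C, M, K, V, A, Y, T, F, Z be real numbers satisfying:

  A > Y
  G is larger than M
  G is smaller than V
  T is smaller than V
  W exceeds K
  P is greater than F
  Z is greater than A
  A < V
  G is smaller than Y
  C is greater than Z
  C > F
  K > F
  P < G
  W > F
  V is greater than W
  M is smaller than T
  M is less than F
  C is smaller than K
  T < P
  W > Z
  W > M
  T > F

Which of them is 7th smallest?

A

The consecutive relations fix a unique order: M < F < T < P < G < Y < A < Z < C < K < W < V.
Counting 7 from the smallest end gives A.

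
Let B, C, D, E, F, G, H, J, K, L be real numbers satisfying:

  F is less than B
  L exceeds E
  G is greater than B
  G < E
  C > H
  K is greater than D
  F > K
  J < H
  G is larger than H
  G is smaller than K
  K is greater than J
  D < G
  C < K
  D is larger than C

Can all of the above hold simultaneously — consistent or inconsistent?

inconsistent

Chaining the given relations yields K < F < B < G, so K < G. But one relation states G < K. These cannot both hold.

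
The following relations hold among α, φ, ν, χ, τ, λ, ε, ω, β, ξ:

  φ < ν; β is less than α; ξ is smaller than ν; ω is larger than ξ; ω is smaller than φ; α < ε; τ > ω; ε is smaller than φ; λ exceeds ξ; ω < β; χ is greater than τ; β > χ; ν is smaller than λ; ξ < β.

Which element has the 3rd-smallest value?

τ

The consecutive relations fix a unique order: ξ < ω < τ < χ < β < α < ε < φ < ν < λ.
The 3rd smallest is τ.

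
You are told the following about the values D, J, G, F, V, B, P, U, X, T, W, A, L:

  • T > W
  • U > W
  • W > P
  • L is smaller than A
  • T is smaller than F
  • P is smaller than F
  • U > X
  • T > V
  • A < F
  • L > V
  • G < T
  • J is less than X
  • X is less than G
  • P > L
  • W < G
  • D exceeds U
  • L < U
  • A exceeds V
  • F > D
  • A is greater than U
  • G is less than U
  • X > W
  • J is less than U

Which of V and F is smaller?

V

The relevant relations are V < L; L < P; P < W; W < G; G < U; U < A; A < F.
Together: V < L < P < W < G < U < A < F.
So V < F; V is the smaller of the two.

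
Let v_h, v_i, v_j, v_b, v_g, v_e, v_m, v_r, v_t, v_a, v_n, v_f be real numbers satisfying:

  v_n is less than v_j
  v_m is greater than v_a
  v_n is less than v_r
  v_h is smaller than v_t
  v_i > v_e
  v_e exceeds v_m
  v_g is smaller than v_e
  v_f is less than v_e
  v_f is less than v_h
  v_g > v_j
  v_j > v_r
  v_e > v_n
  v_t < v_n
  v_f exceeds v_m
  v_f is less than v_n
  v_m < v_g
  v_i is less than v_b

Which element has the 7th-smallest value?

v_r

The consecutive relations fix a unique order: v_a < v_m < v_f < v_h < v_t < v_n < v_r < v_j < v_g < v_e < v_i < v_b.
The 7th smallest is v_r.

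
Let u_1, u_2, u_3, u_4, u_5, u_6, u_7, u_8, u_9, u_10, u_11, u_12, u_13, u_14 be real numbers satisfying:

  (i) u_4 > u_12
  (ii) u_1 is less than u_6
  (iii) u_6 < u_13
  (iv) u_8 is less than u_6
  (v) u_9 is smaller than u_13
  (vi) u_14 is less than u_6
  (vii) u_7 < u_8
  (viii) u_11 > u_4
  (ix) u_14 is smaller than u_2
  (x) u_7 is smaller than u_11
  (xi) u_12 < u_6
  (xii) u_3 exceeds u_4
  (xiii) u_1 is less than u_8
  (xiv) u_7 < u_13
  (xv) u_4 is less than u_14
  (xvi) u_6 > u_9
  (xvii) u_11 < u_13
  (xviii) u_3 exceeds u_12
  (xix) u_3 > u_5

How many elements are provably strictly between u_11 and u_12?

The relations place u_12 below u_11. An element lies strictly between them when it is forced above u_12 and also forced below u_11.
Above u_12: {u_4, u_14, u_2, u_6, u_13, u_3}. Below u_11: {u_7, u_4}.
Intersection: {u_4} — 1.

1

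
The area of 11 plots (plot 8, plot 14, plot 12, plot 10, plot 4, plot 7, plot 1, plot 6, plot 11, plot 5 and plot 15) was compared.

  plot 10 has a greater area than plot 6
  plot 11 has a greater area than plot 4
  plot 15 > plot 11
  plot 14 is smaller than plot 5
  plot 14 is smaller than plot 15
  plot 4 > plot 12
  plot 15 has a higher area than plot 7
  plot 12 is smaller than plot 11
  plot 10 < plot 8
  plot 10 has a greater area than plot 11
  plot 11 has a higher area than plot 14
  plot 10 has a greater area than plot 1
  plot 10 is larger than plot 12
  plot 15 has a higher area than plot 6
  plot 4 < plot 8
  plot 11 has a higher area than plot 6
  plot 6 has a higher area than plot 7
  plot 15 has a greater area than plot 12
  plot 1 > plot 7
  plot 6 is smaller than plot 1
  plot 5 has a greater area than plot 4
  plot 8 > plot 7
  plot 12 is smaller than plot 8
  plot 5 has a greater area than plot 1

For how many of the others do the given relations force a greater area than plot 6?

6

Directly above plot 6: plot 11, plot 1, plot 10, plot 15.
One step further: plot 5, plot 8 (6 so far).
Nothing else is reachable above plot 6; 6 in all.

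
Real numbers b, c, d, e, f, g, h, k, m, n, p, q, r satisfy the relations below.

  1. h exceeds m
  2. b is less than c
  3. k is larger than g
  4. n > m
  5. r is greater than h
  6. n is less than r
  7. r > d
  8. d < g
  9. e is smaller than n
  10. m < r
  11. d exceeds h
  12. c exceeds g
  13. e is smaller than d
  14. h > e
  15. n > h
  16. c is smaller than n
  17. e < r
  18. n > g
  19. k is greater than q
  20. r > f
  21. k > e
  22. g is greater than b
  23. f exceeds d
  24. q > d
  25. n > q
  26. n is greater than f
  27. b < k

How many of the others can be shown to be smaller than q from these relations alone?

Directly below q: d.
One step further: e, h (3 so far).
One step further: m (4 so far).
Nothing else is reachable below q; 4 in all.

4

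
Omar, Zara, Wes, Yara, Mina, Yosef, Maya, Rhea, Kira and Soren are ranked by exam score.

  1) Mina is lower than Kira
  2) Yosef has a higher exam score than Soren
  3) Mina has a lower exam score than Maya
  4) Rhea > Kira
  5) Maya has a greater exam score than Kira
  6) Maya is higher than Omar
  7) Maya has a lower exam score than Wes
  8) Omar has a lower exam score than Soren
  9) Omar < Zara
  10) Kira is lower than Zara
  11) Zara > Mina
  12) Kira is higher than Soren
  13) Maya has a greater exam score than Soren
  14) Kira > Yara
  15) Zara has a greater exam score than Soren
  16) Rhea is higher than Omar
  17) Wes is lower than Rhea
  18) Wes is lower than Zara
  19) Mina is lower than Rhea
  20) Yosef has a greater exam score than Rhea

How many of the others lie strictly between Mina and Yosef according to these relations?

4

Chaining upward from Mina reaches: Kira, Maya, Wes, Rhea, Zara.
Chaining downward from Yosef reaches: Yara, Omar, Soren, Kira, Maya, Wes, Rhea.
Strictly between Mina and Yosef are those in both lists: Kira, Maya, Wes, Rhea — 4 elements.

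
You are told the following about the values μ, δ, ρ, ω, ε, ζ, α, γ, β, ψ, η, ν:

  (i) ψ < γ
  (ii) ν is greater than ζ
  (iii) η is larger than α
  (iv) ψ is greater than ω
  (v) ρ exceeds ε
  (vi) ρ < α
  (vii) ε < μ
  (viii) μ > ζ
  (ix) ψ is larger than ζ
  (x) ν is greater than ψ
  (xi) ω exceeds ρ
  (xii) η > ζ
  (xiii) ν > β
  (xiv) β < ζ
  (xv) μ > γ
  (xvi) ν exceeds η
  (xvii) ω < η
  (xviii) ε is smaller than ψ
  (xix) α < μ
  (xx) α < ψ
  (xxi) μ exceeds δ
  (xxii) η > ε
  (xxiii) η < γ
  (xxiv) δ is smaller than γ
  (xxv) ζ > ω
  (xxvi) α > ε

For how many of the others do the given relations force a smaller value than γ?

9

Directly below γ: η, ψ, δ.
One step further: ε, ω, α, ζ (7 so far).
One step further: β, ρ (9 so far).
Nothing else is reachable below γ; 9 in all.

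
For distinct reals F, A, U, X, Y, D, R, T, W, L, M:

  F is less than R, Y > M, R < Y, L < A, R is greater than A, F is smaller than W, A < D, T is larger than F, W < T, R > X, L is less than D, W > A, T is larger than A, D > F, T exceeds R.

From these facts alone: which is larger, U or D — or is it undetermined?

undetermined

Following every chain through D: below D we get L, F, A.
U is not reached, and no chain runs the other way from U to D.
So the given relations leave the order of D and U undetermined.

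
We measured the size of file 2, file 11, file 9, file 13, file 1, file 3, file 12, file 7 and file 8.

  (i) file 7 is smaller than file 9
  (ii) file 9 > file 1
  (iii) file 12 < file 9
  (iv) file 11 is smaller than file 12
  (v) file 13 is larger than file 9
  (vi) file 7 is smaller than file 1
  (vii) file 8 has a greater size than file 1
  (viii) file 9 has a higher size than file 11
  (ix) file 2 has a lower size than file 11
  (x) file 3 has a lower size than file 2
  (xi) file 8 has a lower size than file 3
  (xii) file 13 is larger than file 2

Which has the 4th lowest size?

file 3

Chaining the given pairs: file 7 < file 1 < file 8 < file 3 < file 2 < file 11 < file 12 < file 9 < file 13.
The 4th smallest is file 3.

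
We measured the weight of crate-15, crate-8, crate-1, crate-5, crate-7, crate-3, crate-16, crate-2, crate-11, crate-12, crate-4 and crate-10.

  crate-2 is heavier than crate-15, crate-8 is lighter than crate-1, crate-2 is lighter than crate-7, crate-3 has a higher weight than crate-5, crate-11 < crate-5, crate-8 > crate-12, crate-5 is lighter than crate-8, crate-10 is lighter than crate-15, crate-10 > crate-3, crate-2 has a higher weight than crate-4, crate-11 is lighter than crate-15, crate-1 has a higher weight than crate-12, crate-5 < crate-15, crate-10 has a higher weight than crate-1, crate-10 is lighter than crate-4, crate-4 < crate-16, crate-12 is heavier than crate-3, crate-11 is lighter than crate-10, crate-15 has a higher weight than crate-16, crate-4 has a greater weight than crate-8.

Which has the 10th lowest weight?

Piecing the relations together gives one ordering: crate-11 < crate-5 < crate-3 < crate-12 < crate-8 < crate-1 < crate-10 < crate-4 < crate-16 < crate-15 < crate-2 < crate-7.
Counting 10 from the smallest end gives crate-15.

crate-15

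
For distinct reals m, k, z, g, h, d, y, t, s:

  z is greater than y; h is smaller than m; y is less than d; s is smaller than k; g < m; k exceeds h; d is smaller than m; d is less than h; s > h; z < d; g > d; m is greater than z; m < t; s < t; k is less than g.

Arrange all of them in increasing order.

y < z < d < h < s < k < g < m < t

The consecutive links are each given: y < z; z < d; d < h; h < s; s < k; k < g; g < m; m < t.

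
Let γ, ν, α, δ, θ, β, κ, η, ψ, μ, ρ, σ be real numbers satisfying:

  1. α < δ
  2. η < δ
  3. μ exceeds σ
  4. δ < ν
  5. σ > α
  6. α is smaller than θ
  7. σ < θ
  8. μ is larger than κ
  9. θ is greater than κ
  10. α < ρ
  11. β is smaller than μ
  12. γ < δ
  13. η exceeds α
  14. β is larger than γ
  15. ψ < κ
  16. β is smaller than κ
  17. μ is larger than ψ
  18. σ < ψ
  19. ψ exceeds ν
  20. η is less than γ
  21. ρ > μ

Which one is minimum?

Chaining upward from α: directly above it, η, δ, σ, θ, ρ; then γ, ν, ψ, μ; then β, κ.
That covers every other element, and nothing is given below α, so α is the minimum.

α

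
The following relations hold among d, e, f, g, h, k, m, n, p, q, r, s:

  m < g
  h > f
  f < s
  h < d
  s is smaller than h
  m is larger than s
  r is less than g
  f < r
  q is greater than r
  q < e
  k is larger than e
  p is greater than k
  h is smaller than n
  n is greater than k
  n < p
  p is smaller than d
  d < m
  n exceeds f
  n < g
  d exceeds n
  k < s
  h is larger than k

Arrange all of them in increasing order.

f < r < q < e < k < s < h < n < p < d < m < g

The consecutive links are each given: f < r; r < q; q < e; e < k; k < s; s < h; h < n; n < p; p < d; d < m; m < g.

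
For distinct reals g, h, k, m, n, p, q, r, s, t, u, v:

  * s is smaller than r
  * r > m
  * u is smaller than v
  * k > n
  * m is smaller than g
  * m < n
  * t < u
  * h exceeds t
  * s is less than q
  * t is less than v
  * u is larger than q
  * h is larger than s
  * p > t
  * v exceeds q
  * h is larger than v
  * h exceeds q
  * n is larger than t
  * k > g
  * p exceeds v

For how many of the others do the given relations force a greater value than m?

4

The elements the relations force above m are g, n, k, r — no chain reaches any other.
That is 4.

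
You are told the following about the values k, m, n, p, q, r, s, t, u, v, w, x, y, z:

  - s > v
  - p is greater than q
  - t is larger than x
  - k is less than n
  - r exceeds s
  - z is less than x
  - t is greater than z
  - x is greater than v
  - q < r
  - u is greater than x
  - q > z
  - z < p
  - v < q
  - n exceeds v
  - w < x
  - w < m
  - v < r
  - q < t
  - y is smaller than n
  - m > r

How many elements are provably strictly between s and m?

Chaining upward from s reaches: r.
Chaining downward from m reaches: w, z, v, q, r.
Strictly between s and m are those in both lists: r — 1 element.

1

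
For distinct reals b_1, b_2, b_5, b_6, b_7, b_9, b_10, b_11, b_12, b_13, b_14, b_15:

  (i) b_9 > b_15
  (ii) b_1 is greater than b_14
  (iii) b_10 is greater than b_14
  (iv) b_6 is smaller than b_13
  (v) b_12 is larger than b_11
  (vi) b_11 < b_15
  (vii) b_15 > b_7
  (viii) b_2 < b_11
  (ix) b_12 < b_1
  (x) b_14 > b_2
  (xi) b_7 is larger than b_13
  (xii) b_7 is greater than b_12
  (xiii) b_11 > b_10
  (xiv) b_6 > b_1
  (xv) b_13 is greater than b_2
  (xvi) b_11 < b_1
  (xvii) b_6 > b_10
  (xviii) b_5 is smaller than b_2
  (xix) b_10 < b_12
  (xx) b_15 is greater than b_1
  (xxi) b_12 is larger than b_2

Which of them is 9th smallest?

b_13

Piecing the relations together gives one ordering: b_5 < b_2 < b_14 < b_10 < b_11 < b_12 < b_1 < b_6 < b_13 < b_7 < b_15 < b_9.
Counting 9 from the smallest end gives b_13.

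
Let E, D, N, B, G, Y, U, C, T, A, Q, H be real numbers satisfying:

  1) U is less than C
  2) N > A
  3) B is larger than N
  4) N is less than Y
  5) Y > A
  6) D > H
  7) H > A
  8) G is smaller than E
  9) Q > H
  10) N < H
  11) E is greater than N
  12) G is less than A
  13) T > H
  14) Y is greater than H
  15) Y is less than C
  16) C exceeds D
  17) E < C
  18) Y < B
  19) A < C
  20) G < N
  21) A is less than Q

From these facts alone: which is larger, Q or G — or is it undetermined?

Q

G < A < N < H < Q, by transitivity through A, N, H.
So Q is larger.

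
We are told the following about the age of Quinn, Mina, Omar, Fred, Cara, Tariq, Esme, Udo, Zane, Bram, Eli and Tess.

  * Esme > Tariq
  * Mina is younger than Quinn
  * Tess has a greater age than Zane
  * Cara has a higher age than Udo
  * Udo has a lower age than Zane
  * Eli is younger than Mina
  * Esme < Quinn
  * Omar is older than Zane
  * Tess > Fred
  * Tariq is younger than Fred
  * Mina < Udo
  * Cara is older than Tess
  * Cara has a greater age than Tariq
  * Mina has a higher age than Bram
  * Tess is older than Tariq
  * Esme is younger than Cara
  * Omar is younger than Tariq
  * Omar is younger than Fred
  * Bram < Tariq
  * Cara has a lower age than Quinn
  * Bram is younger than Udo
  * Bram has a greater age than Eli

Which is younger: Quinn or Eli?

Chaining the given relations: Eli < Bram < Mina < Udo < Zane < Omar < Tariq < Fred < Tess < Cara < Quinn.
So Eli < Quinn; Eli is the younger of the two.

Eli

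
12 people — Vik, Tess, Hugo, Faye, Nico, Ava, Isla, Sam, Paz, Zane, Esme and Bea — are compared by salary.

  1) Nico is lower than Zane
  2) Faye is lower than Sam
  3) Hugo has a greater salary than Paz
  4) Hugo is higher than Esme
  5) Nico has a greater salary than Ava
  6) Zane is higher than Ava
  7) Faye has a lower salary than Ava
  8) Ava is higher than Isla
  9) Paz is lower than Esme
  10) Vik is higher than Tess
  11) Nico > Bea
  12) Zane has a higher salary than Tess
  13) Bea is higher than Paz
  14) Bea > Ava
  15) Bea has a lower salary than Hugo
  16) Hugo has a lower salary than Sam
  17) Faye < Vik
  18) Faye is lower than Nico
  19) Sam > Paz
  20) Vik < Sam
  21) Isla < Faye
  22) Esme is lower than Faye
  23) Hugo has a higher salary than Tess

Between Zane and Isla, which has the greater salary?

Zane

The relevant relations are Isla < Faye; Faye < Ava; Ava < Bea; Bea < Nico; Nico < Zane.
Together: Isla < Faye < Ava < Bea < Nico < Zane.
So Isla < Zane; Zane is the higher of the two.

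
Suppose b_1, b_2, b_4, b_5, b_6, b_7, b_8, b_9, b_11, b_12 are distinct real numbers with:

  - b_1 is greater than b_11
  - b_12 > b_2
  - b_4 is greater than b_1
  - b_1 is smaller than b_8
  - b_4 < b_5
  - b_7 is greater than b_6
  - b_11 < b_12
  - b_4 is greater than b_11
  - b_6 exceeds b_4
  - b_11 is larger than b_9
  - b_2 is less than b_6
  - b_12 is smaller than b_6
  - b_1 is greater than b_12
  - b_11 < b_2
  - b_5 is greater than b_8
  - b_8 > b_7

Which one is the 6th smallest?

b_4

Chaining the given pairs: b_9 < b_11 < b_2 < b_12 < b_1 < b_4 < b_6 < b_7 < b_8 < b_5.
The 6th smallest is b_4.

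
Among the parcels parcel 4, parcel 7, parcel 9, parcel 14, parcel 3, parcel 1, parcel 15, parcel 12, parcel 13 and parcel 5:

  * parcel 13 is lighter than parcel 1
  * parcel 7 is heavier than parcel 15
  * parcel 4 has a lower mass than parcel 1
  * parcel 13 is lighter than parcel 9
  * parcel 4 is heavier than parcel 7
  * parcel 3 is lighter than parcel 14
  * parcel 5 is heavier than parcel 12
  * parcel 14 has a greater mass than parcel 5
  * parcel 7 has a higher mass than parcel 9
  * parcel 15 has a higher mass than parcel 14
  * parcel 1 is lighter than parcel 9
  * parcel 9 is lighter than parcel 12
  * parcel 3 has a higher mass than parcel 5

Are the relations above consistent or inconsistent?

inconsistent

Chaining the given relations yields parcel 1 < parcel 9 < parcel 12 < parcel 5 < parcel 3 < parcel 14 < parcel 15 < parcel 7 < parcel 4, so parcel 1 < parcel 4. But one relation states parcel 4 < parcel 1. These cannot both hold.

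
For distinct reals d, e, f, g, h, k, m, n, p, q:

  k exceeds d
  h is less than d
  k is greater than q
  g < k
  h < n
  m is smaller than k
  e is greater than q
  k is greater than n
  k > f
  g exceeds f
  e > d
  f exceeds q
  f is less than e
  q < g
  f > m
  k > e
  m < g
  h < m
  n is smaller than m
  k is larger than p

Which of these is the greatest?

Chaining downward from k: directly below it, q, d, n, m, f, e, g, p; then h.
That covers every other element, and nothing is given above k, so k is the greatest.

k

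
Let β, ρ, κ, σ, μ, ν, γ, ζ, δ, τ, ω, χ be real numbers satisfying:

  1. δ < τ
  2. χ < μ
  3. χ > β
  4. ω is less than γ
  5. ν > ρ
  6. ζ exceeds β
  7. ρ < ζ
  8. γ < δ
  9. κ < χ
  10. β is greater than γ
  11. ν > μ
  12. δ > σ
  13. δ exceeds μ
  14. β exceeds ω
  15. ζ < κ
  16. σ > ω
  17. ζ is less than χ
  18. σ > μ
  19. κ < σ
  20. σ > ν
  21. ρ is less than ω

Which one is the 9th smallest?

Chaining the given pairs: ρ < ω < γ < β < ζ < κ < χ < μ < ν < σ < δ < τ.
The 9th smallest is ν.

ν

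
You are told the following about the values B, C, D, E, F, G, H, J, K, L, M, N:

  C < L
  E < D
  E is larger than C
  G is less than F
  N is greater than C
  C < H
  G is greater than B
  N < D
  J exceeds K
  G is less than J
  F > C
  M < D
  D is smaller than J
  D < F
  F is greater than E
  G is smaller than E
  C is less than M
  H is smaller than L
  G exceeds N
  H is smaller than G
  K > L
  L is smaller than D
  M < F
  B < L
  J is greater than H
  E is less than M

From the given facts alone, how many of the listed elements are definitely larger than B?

8

Directly above B: L, G.
One step further: K, E, D, J, F (7 so far).
One step further: M (8 so far).
No other element is forced above B by the given relations, so the count is 8.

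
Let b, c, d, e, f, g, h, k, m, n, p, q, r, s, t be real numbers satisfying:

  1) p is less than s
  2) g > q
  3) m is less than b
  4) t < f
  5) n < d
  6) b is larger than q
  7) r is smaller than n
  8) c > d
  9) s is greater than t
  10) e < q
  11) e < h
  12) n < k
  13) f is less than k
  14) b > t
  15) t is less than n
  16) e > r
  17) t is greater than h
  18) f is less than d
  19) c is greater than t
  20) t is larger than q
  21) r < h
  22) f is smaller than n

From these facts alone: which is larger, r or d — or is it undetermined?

Link the given pairs in sequence: r < e; e < h; h < t; t < f; f < n; n < d.
Chaining these gives r < e < h < t < f < n < d.
So d is larger.

d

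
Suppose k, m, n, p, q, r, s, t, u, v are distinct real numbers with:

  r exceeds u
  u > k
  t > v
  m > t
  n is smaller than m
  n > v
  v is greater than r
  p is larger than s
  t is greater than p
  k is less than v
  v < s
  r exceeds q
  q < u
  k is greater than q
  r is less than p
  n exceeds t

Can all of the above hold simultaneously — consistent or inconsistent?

consistent

The single ordering q < k < u < r < v < s < p < t < n < m satisfies every listed relation, so no contradiction arises.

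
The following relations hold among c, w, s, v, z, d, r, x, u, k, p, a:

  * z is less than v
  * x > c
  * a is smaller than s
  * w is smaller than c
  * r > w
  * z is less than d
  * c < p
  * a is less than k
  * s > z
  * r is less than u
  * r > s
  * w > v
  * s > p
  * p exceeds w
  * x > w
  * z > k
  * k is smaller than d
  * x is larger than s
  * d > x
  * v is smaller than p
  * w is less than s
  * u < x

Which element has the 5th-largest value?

Chaining the given pairs: a < k < z < v < w < c < p < s < r < u < x < d.
Counting 5 from the largest end gives s.

s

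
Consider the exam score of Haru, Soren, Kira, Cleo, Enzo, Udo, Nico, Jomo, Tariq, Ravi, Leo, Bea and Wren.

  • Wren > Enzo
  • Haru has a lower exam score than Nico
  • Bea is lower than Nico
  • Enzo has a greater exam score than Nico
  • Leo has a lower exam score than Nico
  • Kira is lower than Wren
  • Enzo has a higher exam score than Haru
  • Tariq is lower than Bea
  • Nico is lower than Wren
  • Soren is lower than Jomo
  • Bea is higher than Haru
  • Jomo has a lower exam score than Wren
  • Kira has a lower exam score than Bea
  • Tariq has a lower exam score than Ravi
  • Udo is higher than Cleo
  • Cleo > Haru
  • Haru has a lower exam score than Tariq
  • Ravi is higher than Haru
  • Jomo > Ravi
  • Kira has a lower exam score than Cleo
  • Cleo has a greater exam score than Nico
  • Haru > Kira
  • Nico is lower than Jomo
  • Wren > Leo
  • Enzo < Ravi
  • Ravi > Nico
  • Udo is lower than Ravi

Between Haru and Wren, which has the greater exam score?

Haru < Tariq and Tariq < Bea give Haru < Bea.
Then Bea < Nico extends the chain to Nico.
Then Nico < Cleo extends the chain to Cleo.
Then Cleo < Udo extends the chain to Udo.
With Udo < Ravi: Haru < Tariq < Bea < Nico < Cleo < Udo < Ravi.
Then Ravi < Jomo extends the chain to Jomo.
Then Jomo < Wren extends the chain to Wren.
So Haru < Wren; Wren is the higher of the two.

Wren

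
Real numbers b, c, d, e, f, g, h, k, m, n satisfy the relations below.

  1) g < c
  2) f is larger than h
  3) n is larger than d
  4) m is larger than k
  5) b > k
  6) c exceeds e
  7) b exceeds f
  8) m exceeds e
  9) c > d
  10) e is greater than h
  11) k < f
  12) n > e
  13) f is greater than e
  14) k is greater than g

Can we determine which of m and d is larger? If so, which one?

undetermined

Following every chain through d: above d we get n, c.
m is not reached, and no chain runs the other way from m to d.
So the given relations leave the order of d and m undetermined.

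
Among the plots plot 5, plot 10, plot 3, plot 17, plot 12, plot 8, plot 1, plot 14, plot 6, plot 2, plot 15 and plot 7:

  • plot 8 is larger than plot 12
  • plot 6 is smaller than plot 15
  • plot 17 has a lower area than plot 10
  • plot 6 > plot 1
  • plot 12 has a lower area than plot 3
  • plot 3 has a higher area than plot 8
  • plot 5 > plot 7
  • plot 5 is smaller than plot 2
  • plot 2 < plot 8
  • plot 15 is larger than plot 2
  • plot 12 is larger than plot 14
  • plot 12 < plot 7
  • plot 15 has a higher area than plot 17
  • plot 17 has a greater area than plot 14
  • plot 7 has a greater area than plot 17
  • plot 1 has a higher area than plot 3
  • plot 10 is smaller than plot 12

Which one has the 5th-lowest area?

Piecing the relations together gives one ordering: plot 14 < plot 17 < plot 10 < plot 12 < plot 7 < plot 5 < plot 2 < plot 8 < plot 3 < plot 1 < plot 6 < plot 15.
Counting 5 from the smallest end gives plot 7.

plot 7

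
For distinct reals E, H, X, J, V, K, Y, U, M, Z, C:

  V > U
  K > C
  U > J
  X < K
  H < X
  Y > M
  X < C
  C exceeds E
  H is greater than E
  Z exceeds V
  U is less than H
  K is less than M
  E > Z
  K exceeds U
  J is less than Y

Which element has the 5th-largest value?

X

Piecing the relations together gives one ordering: J < U < V < Z < E < H < X < C < K < M < Y.
The 5th largest is X.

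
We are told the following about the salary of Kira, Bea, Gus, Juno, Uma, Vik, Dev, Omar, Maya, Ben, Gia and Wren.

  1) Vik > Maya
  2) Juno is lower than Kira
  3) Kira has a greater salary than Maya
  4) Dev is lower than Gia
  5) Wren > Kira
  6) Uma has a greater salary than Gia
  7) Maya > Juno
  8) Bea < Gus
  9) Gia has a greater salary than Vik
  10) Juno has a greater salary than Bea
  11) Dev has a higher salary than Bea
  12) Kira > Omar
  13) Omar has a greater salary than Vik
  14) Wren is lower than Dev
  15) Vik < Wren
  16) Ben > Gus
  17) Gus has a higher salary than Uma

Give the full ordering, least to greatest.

Bea < Juno < Maya < Vik < Omar < Kira < Wren < Dev < Gia < Uma < Gus < Ben

The consecutive links are each given: Bea < Juno; Juno < Maya; Maya < Vik; Vik < Omar; Omar < Kira; Kira < Wren; Wren < Dev; Dev < Gia; Gia < Uma; Uma < Gus; Gus < Ben.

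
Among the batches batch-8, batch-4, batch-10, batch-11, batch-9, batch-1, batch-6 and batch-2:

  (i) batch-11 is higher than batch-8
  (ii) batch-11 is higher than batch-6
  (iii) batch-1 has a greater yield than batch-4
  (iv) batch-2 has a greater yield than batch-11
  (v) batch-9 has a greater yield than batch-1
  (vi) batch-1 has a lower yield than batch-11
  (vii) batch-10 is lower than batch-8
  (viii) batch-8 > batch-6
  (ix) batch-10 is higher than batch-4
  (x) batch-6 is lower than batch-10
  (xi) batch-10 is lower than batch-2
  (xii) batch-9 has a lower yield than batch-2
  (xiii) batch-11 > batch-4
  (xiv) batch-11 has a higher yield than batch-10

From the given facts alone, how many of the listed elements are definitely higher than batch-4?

6

The elements the relations force above batch-4 are batch-10, batch-8, batch-1, batch-11, batch-9, batch-2 — no chain reaches any other.
That is 6.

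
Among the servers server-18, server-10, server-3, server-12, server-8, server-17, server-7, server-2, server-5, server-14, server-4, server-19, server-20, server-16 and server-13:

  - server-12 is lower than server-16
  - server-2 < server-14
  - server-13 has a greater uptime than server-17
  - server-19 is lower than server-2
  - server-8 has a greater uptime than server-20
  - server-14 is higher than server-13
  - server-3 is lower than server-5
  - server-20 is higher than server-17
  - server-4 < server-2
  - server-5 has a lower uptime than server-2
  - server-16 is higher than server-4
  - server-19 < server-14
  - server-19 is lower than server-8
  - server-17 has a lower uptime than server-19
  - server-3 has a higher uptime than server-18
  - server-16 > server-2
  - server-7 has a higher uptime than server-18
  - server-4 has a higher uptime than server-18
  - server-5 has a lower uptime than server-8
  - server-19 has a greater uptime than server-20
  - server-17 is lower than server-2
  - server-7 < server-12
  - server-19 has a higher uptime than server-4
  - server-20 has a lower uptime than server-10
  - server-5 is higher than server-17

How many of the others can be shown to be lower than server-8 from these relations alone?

Directly below server-8: server-5, server-20, server-19.
One step further: server-3, server-17, server-4 (6 so far).
One step further: server-18 (7 so far).
No other element is forced below server-8 by the given relations, so the count is 7.

7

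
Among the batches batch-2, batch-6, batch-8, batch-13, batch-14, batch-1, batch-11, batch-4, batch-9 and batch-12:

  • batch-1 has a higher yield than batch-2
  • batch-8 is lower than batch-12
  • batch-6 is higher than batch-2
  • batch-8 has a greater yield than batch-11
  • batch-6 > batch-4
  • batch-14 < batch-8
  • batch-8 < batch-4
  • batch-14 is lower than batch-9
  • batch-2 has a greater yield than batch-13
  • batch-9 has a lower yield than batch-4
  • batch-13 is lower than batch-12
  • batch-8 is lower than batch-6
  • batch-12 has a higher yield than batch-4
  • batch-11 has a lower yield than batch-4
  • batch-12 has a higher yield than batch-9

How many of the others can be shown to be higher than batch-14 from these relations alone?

From batch-14 the given relations immediately reach batch-9, batch-8.
From those, batch-4, batch-6, batch-12 — 5 in total.
Nothing else is reachable above batch-14; 5 in all.

5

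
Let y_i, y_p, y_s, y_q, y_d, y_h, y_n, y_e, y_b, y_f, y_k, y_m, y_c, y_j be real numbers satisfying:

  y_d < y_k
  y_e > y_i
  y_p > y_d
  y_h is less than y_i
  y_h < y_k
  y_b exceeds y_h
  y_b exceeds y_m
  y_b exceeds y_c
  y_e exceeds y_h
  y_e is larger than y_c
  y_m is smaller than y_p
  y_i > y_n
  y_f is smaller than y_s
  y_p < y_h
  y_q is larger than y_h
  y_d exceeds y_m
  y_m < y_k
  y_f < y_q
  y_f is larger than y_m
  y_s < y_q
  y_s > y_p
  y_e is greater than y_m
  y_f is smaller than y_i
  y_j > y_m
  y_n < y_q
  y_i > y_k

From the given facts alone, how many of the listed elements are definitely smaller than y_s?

4

From y_s the given relations immediately reach y_p, y_f.
From those, y_m, y_d — 4 in total.
Nothing else is reachable below y_s; 4 in all.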